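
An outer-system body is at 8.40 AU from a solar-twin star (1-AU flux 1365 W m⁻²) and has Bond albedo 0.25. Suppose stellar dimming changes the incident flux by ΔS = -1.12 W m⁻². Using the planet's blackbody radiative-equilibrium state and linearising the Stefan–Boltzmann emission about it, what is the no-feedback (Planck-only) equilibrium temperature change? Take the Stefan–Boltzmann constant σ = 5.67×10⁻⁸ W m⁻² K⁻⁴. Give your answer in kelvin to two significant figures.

-1.3 K

Flux at the orbit: S = 1365/(8.40)² = 19.35 W m⁻².
Reference equilibrium: T_e = [S(1−α)/(4σ)]^(1/4) = 89.43 K.
TOA radiative forcing: ΔF = (1−α)ΔS/4 = 0.75·(-1.12)/4 = -0.2100 W m⁻².
Linearising σT⁴ gives d(σT⁴)/dT = 4σT_e³ = 0.1622 W m⁻² per K.
Hence the no-feedback warming is ΔF/(4σT_e³) = -1.29 K.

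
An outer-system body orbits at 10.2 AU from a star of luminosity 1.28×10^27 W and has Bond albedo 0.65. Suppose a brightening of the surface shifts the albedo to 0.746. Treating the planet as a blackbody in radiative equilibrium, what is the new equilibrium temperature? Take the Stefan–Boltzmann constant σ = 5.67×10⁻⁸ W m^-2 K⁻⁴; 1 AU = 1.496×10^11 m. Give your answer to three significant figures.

Orbital distance: d = 10.2 AU = 1.526×10^12 m.
Spreading L over a sphere of radius d: S = 1.28×10^27/(4π·1.53×10^12²) = 43.75 W m^-2.
T₂ = [S(1−α₂)/(4σ)]^(1/4) = [43.75·0.254/(4σ)]^(1/4) = 83.66 K.

83.7 kelvin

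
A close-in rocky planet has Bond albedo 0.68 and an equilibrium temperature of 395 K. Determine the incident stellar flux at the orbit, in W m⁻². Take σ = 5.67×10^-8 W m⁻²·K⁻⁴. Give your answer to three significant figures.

17300 W m⁻²

Invert the energy balance for S: S = 4σT⁴/(1−α).
The emitted flux is σT⁴ = 1380 W m⁻².
S = 4·1380/0.32 = 17250 W m⁻².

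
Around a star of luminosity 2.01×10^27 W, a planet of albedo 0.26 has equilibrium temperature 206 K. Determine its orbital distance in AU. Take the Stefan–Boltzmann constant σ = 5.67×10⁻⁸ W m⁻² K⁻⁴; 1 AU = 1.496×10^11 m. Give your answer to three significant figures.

The flux needed for this T is 4σT⁴/(1−0.26) = 551.9 W m⁻².
S = L/(4πd²) → d = √(L/4πS) = √(2.01×10^27/(4π·551.9)) = 5.383×10^11 m = 3.598 AU.

3.60 AU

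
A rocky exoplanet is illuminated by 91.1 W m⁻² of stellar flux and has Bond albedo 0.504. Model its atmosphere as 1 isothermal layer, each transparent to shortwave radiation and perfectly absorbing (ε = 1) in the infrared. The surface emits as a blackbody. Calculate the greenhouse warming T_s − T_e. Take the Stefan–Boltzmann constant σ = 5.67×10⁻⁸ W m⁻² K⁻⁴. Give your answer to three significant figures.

Top-of-atmosphere balance: σT_e⁴ = S(1−α)/4 = 11.30 W m⁻² → T_e = 118.8 K.
T_s = (N+1)^(1/4)·T_e = 141.3 K.
So the greenhouse effect raises the surface by 141.3 − 118.8 = 22.48 K.

22.5 K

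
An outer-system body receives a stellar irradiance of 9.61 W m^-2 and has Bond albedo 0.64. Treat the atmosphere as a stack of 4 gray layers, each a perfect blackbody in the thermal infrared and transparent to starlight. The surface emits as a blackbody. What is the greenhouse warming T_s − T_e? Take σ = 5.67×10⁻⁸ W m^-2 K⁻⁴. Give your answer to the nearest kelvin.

The effective emission temperature is T_e = [S(1−α)/(4σ)]^¼ = 62.50 K.
Surface: T_s = (5)^¼·T_e = 93.45 K.
Warming: T_s − T_e = 30.96 K.

31 K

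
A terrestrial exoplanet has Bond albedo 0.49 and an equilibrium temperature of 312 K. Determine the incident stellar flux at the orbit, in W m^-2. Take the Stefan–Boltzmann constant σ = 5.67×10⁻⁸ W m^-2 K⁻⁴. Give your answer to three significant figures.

4210 W m^-2

Invert the energy balance for S: S = 4σT⁴/(1−α).
The emitted flux is σT⁴ = 537.3 W m^-2.
So S = 4×537.3/(1−0.49) = 4214 W m^-2.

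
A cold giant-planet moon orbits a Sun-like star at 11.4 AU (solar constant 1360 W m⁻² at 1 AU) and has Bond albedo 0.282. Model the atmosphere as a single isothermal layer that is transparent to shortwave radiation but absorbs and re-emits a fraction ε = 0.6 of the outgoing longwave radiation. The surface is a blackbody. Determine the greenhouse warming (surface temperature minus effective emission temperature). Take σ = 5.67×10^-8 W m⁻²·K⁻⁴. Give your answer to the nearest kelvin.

Irradiance scales as 1/d², so S = 1360 W m⁻² × (1/11.4)² = 10.46 W m⁻².
The planet radiates to space at T_e = [S(1−α)/(4σ)]^(1/4) = 75.87 K.
The surface balance (absorbed SW + ε·downward IR = σT_s⁴) with T_a⁴ = T_s⁴/2 reduces to T_s = T_e·[2/(2−ε)]^¼ = 82.94 K.
The atmosphere warms the surface by 7.076 K.

7 K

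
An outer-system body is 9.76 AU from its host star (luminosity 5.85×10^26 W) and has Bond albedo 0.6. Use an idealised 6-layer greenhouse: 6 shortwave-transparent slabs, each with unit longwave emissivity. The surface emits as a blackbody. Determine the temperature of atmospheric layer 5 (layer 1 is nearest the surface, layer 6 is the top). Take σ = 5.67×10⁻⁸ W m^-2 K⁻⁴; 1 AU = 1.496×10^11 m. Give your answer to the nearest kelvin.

Orbital distance: d = 9.76 AU = 1.460×10^12 m.
Flux at the orbit: S = L/(4πd²) = 5.85×10^26/(4π·(1.46×10^12)²) = 21.84 W m^-2.
OLR = S(1−α)/4 = 2.184 W m^-2; the top layer radiates at T_e = 78.78 K.
In the N-layer model, layer k (counted from the surface) has T_k = (N+1−k)^(1/4)·T_e.
With k = 5: T_5 = (6+1−5)^¼·78.78 K = 93.68 K.

94 kelvin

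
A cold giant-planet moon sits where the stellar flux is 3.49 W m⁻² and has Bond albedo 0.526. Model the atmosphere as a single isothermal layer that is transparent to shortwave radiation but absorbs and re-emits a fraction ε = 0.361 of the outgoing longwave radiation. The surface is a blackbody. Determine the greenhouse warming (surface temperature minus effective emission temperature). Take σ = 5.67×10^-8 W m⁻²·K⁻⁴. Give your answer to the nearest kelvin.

3 K

At the top of the atmosphere, σT_e⁴ = S(1−α)/4 = 0.4136 W m⁻², giving T_e = 51.97 K.
The surface balance (absorbed SW + ε·downward IR = σT_s⁴) with T_a⁴ = T_s⁴/2 reduces to T_s = T_e·[2/(2−ε)]^¼ = 54.62 K.
T_s − T_e = 54.62 − 51.97 = 2.652 K.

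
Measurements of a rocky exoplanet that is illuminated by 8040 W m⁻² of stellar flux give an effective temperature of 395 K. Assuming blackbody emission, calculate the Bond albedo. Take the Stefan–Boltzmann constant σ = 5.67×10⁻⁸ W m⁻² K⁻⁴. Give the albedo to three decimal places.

0.313

Rearranging the radiative balance, α = 1 − 4σT⁴/S.
σT⁴ = 1380 W m⁻², so 4σT⁴ = 5521 W m⁻².
Hence α = 1 − 5521/8040 = 0.3133.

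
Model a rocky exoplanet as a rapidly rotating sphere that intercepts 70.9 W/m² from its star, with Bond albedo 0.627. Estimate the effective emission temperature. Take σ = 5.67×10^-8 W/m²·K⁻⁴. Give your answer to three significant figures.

Absorbed flux (global mean): S(1−α)/4 = 70.90·0.373/4 = 6.611 W/m².
Set σT⁴ = 6.611 → T = (6.611/σ)^(1/4) = 103.9 K.

104 K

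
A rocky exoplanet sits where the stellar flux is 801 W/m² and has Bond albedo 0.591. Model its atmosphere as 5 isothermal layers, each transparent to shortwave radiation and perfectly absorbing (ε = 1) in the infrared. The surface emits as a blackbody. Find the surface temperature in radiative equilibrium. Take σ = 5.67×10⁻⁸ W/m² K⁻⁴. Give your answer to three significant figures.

305 K

The effective emission temperature is T_e = [S(1−α)/(4σ)]^¼ = 195.0 K.
With N = 5 opaque layers, T_s = (N+1)^(1/4)·T_e = 6^(1/4)·195.0 = 305.1 K.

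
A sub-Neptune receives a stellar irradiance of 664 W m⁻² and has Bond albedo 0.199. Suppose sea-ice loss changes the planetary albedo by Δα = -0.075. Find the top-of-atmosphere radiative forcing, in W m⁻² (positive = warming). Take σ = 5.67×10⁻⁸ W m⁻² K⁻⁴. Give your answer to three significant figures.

TOA radiative forcing: ΔF = −S·Δα/4 = −664.0·(-0.075)/4 = 12.45 W m⁻².

12.4 W m⁻²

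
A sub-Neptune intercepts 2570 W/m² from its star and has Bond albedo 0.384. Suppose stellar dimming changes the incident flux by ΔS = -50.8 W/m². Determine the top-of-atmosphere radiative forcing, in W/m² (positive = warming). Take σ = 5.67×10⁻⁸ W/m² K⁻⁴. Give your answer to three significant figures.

Only a fraction (1−α) is absorbed and it's spread over 4πR², so ΔF = (1−α)ΔS/4 = -7.823 W/m².

-7.82 W/m²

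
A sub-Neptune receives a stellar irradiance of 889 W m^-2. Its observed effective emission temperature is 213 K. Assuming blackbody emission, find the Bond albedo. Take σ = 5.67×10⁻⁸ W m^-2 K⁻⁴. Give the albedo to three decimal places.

0.475

Rearranging the radiative balance, α = 1 − 4σT⁴/S.
σT⁴ = 116.7 W m^-2, so 4σT⁴ = 466.8 W m^-2.
1−α = 466.8/889.0 = 0.5251, so α = 0.4749.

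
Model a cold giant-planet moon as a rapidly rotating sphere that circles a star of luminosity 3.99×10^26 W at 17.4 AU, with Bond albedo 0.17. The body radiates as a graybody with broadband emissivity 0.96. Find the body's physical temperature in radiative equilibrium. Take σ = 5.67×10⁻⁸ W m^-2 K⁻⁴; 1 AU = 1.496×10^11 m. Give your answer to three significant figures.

65.0 kelvin

Orbital distance: d = 17.4 AU = 2.603×10^12 m.
Spreading L over a sphere of radius d: S = 3.99×10^26/(4π·2.60×10^12²) = 4.686 W m^-2.
Absorbed flux (global mean): S(1−α)/4 = 4.686·0.83/4 = 0.9723 W m^-2.
Radiative balance εσT⁴ = 0.9723 gives T = [0.9723/(0.96·σ)]^(1/4) = 65.01 K.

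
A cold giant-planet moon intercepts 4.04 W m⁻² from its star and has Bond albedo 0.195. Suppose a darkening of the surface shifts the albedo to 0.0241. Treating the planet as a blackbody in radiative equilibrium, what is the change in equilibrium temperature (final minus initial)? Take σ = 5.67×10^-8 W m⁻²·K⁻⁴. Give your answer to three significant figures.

3.03 kelvin

Before: T₁ = [4.040·0.805/(4σ)]^(1/4) = 61.54 K.
With α = 0.0241, T₂ = 64.57 K.
Change: 64.57 − 61.54 = 3.034 K.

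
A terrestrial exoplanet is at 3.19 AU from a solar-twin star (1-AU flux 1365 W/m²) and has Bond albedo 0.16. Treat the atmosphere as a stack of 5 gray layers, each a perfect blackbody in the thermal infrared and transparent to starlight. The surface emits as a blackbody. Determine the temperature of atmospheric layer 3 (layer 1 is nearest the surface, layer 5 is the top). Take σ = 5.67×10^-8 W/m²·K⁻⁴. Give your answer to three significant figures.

Irradiance scales as 1/d², so S = 1365 W/m² × (1/3.19)² = 134.1 W/m².
The effective emission temperature is T_e = [S(1−α)/(4σ)]^¼ = 149.3 K.
Each opaque layer satisfies 2T_j⁴ = T_{j−1}⁴ + T_{j+1}⁴, giving T_k⁴ = (N+1−k)T_e⁴.
With k = 3: T_3 = (5+1−3)^¼·149.3 K = 196.5 K.

196 kelvin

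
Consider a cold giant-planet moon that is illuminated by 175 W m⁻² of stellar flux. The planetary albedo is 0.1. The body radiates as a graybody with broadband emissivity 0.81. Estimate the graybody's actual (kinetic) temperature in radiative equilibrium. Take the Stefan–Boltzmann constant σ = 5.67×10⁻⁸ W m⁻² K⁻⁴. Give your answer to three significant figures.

The planet absorbs (1−α)S over its disc πR² and re-emits over 4πR², so the mean absorbed flux is (1−0.1)·175.0/4 = 39.38 W m⁻².
Radiative balance εσT⁴ = 39.38 gives T = [39.38/(0.81·σ)]^(1/4) = 171.1 K.

171 kelvin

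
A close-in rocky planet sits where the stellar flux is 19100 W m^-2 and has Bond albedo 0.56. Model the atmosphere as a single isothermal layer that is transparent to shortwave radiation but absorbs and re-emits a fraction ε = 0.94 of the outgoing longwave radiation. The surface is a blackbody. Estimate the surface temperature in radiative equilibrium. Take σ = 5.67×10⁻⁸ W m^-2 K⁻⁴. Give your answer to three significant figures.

Effective emission temperature (TOA balance): σT_e⁴ = S(1−α)/4 = 2101 W m^-2 → T_e = 438.7 K.
The surface balance (absorbed SW + ε·downward IR = σT_s⁴) with T_a⁴ = T_s⁴/2 reduces to T_s = T_e·[2/(2−ε)]^¼ = 514.2 K.

514 kelvin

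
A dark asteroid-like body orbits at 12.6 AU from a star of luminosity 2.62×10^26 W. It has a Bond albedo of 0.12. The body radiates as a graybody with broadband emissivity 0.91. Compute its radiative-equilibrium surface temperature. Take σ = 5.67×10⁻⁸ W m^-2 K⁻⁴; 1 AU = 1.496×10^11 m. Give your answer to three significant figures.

70.7 K

d = 12.6 × 1.496×10^11 m = 1.885×10^12 m.
Spreading L over a sphere of radius d: S = 2.62×10^26/(4π·1.88×10^12²) = 5.868 W m^-2.
Absorbed flux (global mean): S(1−α)/4 = 5.868·0.88/4 = 1.291 W m^-2.
Radiative balance εσT⁴ = 1.291 gives T = [1.291/(0.91·σ)]^(1/4) = 70.72 K.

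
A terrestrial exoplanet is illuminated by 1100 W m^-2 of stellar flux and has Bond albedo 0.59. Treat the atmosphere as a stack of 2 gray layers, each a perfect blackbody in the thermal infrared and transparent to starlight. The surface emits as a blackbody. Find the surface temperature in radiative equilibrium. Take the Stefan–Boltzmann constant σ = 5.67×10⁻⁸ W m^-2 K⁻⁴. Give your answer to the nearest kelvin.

Top-of-atmosphere balance: σT_e⁴ = S(1−α)/4 = 112.8 W m^-2 → T_e = 211.2 K.
Layer-by-layer balance gives σT_s⁴ = (N+1)σT_e⁴, so T_s = 3^¼·211.2 = 277.9 K.

278 K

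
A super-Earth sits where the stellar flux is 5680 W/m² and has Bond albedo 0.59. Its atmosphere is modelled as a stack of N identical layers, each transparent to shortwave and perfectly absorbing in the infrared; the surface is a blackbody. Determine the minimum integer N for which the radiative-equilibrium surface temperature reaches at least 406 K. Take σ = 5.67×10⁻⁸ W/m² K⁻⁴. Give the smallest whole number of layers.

2

OLR = S(1−α)/4 = 582.2 W/m²; the top layer radiates at T_e = 318.3 K.
T_s = (N+1)^(1/4)·T_e ≥ 406 K requires N+1 ≥ (T_s/T_e)⁴ = (406/318.3)⁴ = 2.646.
The minimum whole number is N = 2.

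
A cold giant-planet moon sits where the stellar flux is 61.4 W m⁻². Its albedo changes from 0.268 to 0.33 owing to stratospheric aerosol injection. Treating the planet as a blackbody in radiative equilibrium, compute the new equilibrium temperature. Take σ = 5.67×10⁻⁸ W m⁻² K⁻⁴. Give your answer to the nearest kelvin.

116 K

T₂ = [S(1−α₂)/(4σ)]^(1/4) = [61.40·0.67/(4σ)]^(1/4) = 116.1 K.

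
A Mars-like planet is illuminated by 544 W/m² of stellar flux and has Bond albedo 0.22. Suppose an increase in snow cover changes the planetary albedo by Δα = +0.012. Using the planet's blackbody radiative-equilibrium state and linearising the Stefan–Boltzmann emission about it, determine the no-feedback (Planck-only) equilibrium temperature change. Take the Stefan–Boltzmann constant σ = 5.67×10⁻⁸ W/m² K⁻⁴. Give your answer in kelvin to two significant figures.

-0.80 K

The baseline emission temperature is T_e = 208.0 K.
TOA radiative forcing: ΔF = −S·Δα/4 = −544.0·(+0.012)/4 = -1.632 W/m².
Linearising σT⁴ gives d(σT⁴)/dT = 4σT_e³ = 2.040 W/m² per K.
Hence the no-feedback warming is ΔF/(4σT_e³) = -0.800 K.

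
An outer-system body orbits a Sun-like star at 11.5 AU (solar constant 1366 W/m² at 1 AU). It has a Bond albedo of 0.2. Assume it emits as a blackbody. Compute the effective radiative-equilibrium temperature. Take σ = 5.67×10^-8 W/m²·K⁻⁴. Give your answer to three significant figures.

77.7 kelvin

Irradiance scales as 1/d², so S = 1366 W/m² × (1/11.5)² = 10.33 W/m².
Averaging over the sphere, the absorbed flux is S(1−α)/4 = 2.066 W/m².
Balancing against σT⁴: T = (2.066/5.67×10⁻⁸)^(1/4) = 77.69 K.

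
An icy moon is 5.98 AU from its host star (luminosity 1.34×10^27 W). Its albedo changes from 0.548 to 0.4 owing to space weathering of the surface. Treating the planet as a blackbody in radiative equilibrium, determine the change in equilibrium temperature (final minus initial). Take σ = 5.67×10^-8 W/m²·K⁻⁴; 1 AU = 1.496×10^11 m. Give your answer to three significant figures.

9.37 K

d = 5.98 × 1.496×10^11 m = 8.946×10^11 m.
Flux at the orbit: S = L/(4πd²) = 1.34×10^27/(4π·(8.95×10^11)²) = 133.2 W/m².
Initial: T₁ = [S(1−0.548)/(4σ)]^(1/4) = 127.7 K.
With α = 0.4, T₂ = 137.0 K.
Change: 137.0 − 127.7 = 9.367 K.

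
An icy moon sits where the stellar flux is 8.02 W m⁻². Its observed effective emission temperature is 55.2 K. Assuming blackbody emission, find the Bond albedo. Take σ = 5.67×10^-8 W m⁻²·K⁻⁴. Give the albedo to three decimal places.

Rearranging the radiative balance, α = 1 − 4σT⁴/S.
σT⁴ = 0.5264 W m⁻², so 4σT⁴ = 2.106 W m⁻².
Hence α = 1 − 2.106/8.020 = 0.7374.

0.737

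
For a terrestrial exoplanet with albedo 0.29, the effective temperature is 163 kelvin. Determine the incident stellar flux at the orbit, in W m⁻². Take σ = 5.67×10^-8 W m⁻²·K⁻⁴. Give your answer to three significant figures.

225 W m⁻²

From S(1−α)/4 = σT⁴: S = 4σT⁴/(1−α).
The emitted flux is σT⁴ = 40.03 W m⁻².
So S = 4×40.03/(1−0.29) = 225.5 W m⁻².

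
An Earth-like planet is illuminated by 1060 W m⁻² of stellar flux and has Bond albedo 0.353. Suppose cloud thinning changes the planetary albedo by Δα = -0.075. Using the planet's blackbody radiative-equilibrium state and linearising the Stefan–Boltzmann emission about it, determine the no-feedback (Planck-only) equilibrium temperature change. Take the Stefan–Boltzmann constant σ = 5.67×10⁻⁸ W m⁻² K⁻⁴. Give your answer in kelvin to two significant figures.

6.8 kelvin

Reference equilibrium: T_e = [S(1−α)/(4σ)]^(1/4) = 234.5 K.
TOA radiative forcing: ΔF = −S·Δα/4 = −1060·(-0.075)/4 = 19.88 W m⁻².
Linearising σT⁴ gives d(σT⁴)/dT = 4σT_e³ = 2.925 W m⁻² per K.
Hence the no-feedback warming is ΔF/(4σT_e³) = 6.80 K.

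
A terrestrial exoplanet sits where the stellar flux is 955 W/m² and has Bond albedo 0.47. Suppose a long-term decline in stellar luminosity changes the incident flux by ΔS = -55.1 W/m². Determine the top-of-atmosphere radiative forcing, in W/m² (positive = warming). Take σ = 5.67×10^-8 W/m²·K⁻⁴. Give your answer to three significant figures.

-7.30 W/m²

TOA radiative forcing: ΔF = (1−α)ΔS/4 = 0.53·(-55.1)/4 = -7.301 W/m².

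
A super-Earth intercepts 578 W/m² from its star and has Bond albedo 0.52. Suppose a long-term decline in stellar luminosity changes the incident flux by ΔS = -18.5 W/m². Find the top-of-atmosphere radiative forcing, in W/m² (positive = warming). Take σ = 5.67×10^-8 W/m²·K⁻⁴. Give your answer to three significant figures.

-2.22 W/m²

ΔF = Δ[S(1−α)]/4 = (1−0.52)·-18.5/4 = -2.220 W/m².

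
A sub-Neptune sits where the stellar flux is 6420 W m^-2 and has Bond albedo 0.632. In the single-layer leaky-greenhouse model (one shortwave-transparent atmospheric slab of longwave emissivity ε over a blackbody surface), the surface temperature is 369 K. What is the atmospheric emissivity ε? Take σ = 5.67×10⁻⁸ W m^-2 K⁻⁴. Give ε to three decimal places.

First, T_e = [6420·(1−0.632)/(4σ)]^(1/4) = 319.5 K.
Inverting T_s⁴ = 2T_e⁴/(2−ε): (T_e/T_s)⁴ = 0.5619, so ε = 2(1 − 0.5619) = 0.8763.

0.876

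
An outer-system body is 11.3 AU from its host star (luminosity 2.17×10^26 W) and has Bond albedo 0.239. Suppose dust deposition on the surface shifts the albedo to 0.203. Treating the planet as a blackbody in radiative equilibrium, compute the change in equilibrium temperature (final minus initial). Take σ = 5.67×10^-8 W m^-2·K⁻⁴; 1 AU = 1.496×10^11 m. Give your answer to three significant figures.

0.780 K

Orbital distance: d = 11.3 AU = 1.690×10^12 m.
S = L/(4πd²) = 6.043 W m^-2.
Initial: T₁ = [S(1−0.239)/(4σ)]^(1/4) = 67.10 K.
After:  T₂ = [6.043·0.797/(4σ)]^(1/4) = 67.88 K.
Change: 67.88 − 67.10 = 0.7799 K.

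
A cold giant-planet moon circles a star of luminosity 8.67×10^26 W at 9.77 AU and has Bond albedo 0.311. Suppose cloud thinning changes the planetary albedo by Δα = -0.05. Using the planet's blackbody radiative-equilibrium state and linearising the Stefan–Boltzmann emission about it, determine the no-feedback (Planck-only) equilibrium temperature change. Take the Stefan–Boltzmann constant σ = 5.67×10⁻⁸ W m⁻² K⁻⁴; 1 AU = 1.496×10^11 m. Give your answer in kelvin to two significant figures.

1.8 K

d = 9.77 × 1.496×10^11 m = 1.462×10^12 m.
S = L/(4πd²) = 32.30 W m⁻².
Unperturbed T_e = [32.30·(1−0.311)/(4σ)]^¼ = 99.53 K.
TOA radiative forcing: ΔF = −S·Δα/4 = −32.30·(-0.05)/4 = 0.4037 W m⁻².
Linearising σT⁴ gives d(σT⁴)/dT = 4σT_e³ = 0.2236 W m⁻² per K.
Hence the no-feedback warming is ΔF/(4σT_e³) = 1.81 K.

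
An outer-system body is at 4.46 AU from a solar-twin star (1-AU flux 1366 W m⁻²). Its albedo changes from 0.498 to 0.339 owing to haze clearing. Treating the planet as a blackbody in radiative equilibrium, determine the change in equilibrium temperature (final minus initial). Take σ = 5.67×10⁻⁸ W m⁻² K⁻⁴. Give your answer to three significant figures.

By the inverse-square law, S = 1366/4.46² = 68.67 W m⁻².
With α = 0.498, T₁ = 111.0 K.
Final:   T₂ = [S(1−0.339)/(4σ)]^(1/4) = 118.9 K.
Change: 118.9 − 111.0 = 7.907 K.

7.91 K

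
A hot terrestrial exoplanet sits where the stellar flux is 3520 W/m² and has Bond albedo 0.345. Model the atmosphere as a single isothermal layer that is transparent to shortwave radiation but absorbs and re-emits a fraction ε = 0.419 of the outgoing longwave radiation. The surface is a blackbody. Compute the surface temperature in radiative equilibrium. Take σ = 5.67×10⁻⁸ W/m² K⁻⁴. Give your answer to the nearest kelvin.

337 kelvin

The planet radiates to space at T_e = [S(1−α)/(4σ)]^(1/4) = 317.5 K.
For a single slab of emissivity ε, T_s⁴ = 2T_e⁴/(2−ε); thus T_s = 317.5·(1.265)^(1/4) = 336.8 K.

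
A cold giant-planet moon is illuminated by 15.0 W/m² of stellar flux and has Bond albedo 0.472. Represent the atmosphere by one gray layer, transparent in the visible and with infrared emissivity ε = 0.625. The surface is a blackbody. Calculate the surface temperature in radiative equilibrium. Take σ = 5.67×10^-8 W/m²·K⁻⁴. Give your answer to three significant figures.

The planet radiates to space at T_e = [S(1−α)/(4σ)]^(1/4) = 76.87 K.
The surface balance (absorbed SW + ε·downward IR = σT_s⁴) with T_a⁴ = T_s⁴/2 reduces to T_s = T_e·[2/(2−ε)]^¼ = 84.42 K.

84.4 kelvin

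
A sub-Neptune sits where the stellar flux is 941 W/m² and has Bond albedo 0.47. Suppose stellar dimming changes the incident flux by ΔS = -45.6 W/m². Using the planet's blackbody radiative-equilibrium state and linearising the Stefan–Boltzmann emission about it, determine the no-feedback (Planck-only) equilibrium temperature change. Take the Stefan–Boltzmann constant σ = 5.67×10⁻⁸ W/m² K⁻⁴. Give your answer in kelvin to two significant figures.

-2.6 K

Reference equilibrium: T_e = [S(1−α)/(4σ)]^(1/4) = 216.5 K.
TOA radiative forcing: ΔF = (1−α)ΔS/4 = 0.53·(-45.6)/4 = -6.042 W/m².
The Planck feedback parameter is 4σT_e³ = 2.303 W/m²/K.
Hence the no-feedback warming is ΔF/(4σT_e³) = -2.62 K.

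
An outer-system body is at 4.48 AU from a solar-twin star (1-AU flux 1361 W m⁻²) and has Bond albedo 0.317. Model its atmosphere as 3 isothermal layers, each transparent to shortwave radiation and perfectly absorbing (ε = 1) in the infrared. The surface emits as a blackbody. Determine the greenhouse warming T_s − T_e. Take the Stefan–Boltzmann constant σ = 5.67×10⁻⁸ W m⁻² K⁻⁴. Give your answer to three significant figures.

49.5 K

By the inverse-square law, S = 1361/4.48² = 67.81 W m⁻².
The effective emission temperature is T_e = [S(1−α)/(4σ)]^¼ = 119.5 K.
T_s = (N+1)^(1/4)·T_e = 169.1 K.
So the greenhouse effect raises the surface by 169.1 − 119.5 = 49.52 K.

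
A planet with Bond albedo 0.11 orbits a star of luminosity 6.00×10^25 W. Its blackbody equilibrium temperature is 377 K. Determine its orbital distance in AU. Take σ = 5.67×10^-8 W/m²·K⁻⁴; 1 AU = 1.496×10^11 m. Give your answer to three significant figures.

0.204 AU

Required flux: S = 4σT⁴/(1−α) = 5148 W/m².
From L = 4πd²S, d = √(6.00×10^25/(4π·5148)) = 3.046×10^10 m = 0.2036 AU.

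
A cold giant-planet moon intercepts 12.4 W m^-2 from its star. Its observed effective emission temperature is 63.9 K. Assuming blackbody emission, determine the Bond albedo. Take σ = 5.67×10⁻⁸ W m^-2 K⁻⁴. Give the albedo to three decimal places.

Energy balance: S(1−α)/4 = σT⁴, so 1−α = 4σT⁴/S.
4σT⁴ = 4·5.67×10⁻⁸·(63.9)⁴ = 3.781 W m^-2.
Hence α = 1 − 3.781/12.40 = 0.6951.

0.695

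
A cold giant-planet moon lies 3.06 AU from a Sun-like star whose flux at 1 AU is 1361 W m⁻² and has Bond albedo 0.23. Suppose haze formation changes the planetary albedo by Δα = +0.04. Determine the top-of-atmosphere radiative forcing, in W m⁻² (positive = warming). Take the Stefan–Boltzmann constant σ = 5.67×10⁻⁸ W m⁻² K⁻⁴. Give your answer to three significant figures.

Irradiance scales as 1/d², so S = 1361 W m⁻² × (1/3.06)² = 145.4 W m⁻².
The change in absorbed flux is Δ[S(1−α)/4] = −SΔα/4 = -1.454 W m⁻².

-1.45 W m⁻²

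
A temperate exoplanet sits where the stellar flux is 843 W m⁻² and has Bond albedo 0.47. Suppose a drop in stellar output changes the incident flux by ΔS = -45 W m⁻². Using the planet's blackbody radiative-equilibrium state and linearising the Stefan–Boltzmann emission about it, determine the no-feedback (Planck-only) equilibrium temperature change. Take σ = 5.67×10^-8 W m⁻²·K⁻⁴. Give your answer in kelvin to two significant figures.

Unperturbed T_e = [843.0·(1−0.47)/(4σ)]^¼ = 210.7 K.
ΔF = Δ[S(1−α)]/4 = (1−0.47)·-45/4 = -5.963 W m⁻².
Planck response: λ_P = 4σT_e³ = 4·5.67×10⁻⁸·(210.7)³ = 2.121 W m⁻²/K.
ΔT₀ = ΔF/λ_P = -5.963/2.121 = -2.81 K.

-2.8 kelvin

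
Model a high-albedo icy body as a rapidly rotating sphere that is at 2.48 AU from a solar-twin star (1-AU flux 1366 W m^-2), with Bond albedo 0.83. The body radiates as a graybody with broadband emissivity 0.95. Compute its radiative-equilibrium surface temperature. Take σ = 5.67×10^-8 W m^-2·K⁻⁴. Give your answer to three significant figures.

Flux at the orbit: S = 1366/(2.48)² = 222.1 W m^-2.
Averaging over the sphere, the absorbed flux is S(1−α)/4 = 9.439 W m^-2.
Radiative balance εσT⁴ = 9.439 gives T = [9.439/(0.95·σ)]^(1/4) = 115.1 K.

115 K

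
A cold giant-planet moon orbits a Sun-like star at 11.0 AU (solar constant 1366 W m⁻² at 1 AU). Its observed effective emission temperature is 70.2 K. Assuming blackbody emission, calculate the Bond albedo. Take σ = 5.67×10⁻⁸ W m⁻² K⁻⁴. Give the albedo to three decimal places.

Irradiance scales as 1/d², so S = 1366 W m⁻² × (1/11.0)² = 11.29 W m⁻².
From σT⁴ = S(1−α)/4 we invert for α: 1−α = 4σT⁴/S.
4σT⁴ = 4·5.67×10⁻⁸·(70.2)⁴ = 5.508 W m⁻².
Hence α = 1 − 5.508/11.29 = 0.5121.

0.512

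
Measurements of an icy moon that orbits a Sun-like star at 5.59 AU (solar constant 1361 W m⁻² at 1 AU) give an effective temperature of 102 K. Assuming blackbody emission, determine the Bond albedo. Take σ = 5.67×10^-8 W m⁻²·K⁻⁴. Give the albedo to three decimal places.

0.436

Flux at the orbit: S = 1361/(5.59)² = 43.55 W m⁻².
From σT⁴ = S(1−α)/4 we invert for α: 1−α = 4σT⁴/S.
σT⁴ = 6.137 W m⁻², so 4σT⁴ = 24.55 W m⁻².
Hence α = 1 − 24.55/43.55 = 0.4364.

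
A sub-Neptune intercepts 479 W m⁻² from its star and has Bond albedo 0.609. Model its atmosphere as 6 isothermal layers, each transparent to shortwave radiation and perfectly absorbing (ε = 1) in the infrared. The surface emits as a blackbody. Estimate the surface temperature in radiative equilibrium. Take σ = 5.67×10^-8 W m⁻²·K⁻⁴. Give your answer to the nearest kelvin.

276 K

The effective emission temperature is T_e = [S(1−α)/(4σ)]^¼ = 169.5 K.
With N = 6 opaque layers, T_s = (N+1)^(1/4)·T_e = 7^(1/4)·169.5 = 275.7 K.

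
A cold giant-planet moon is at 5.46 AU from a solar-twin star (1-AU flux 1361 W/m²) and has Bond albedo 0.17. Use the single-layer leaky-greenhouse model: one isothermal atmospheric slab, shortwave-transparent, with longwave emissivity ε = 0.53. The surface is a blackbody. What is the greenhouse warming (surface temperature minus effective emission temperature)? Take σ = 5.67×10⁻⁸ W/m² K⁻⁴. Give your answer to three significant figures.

9.10 kelvin

Irradiance scales as 1/d², so S = 1361 W/m² × (1/5.46)² = 45.65 W/m².
Effective emission temperature (TOA balance): σT_e⁴ = S(1−α)/4 = 9.473 W/m² → T_e = 113.7 K.
For a single slab of emissivity ε, T_s⁴ = 2T_e⁴/(2−ε); thus T_s = 113.7·(1.361)^(1/4) = 122.8 K.
The atmosphere warms the surface by 9.097 K.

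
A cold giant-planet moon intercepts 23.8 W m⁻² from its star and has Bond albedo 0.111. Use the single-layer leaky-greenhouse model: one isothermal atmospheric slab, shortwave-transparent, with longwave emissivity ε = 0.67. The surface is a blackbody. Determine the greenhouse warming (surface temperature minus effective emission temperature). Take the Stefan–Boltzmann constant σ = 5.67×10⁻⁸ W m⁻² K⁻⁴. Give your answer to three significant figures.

At the top of the atmosphere, σT_e⁴ = S(1−α)/4 = 5.290 W m⁻², giving T_e = 98.28 K.
Surface balance with a leaky layer gives σT_s⁴ = σT_e⁴·2/(2−ε), so T_s = T_e·[2/(2−0.67)]^(1/4) = 108.8 K.
The atmosphere warms the surface by 10.55 K.

10.6 kelvin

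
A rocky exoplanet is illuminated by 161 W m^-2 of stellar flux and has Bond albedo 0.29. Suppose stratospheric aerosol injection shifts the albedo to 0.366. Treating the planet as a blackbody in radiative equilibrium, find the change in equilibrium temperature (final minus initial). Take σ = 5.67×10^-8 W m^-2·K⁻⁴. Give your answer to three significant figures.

Before: T₁ = [161.0·0.71/(4σ)]^(1/4) = 149.8 K.
After:  T₂ = [161.0·0.634/(4σ)]^(1/4) = 145.7 K.
ΔT = T₂ − T₁ = -4.181 K.

-4.18 K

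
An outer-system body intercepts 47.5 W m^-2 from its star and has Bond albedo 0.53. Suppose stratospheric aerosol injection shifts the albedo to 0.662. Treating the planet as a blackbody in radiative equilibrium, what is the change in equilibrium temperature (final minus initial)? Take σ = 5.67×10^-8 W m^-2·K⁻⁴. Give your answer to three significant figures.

-7.88 K

Before: T₁ = [47.50·0.47/(4σ)]^(1/4) = 99.61 K.
Final:   T₂ = [S(1−0.662)/(4σ)]^(1/4) = 91.73 K.
ΔT = T₂ − T₁ = -7.881 K.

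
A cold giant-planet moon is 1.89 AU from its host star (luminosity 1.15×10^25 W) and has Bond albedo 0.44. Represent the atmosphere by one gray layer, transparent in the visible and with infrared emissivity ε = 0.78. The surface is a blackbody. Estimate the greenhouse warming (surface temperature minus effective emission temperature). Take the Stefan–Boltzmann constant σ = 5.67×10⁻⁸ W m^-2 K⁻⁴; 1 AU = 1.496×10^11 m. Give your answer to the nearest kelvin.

10 K

Orbital distance: d = 1.89 AU = 2.827×10^11 m.
Spreading L over a sphere of radius d: S = 1.15×10^25/(4π·2.83×10^11²) = 11.45 W m^-2.
Effective emission temperature (TOA balance): σT_e⁴ = S(1−α)/4 = 1.603 W m^-2 → T_e = 72.91 K.
For a single slab of emissivity ε, T_s⁴ = 2T_e⁴/(2−ε); thus T_s = 72.91·(1.639)^(1/4) = 82.50 K.
Greenhouse warming: T_s − T_e = 9.591 K.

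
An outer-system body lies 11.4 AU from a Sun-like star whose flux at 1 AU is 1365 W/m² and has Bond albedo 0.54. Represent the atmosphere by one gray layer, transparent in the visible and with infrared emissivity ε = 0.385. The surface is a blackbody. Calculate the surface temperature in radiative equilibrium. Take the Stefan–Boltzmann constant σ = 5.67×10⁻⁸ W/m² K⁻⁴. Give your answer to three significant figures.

By the inverse-square law, S = 1365/11.4² = 10.50 W/m².
The planet radiates to space at T_e = [S(1−α)/(4σ)]^(1/4) = 67.94 K.
For a single slab of emissivity ε, T_s⁴ = 2T_e⁴/(2−ε); thus T_s = 67.94·(1.238)^(1/4) = 71.67 K.

71.7 kelvin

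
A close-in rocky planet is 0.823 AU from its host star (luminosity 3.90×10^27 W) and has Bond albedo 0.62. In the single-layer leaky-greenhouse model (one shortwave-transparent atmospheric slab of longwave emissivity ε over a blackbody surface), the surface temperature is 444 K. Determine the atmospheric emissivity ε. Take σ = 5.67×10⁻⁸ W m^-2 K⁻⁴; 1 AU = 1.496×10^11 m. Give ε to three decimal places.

0.235

Orbital distance: d = 0.823 AU = 1.231×10^11 m.
Flux at the orbit: S = L/(4πd²) = 3.90×10^27/(4π·(1.23×10^11)²) = 20470 W m^-2.
First, T_e = [20470·(1−0.62)/(4σ)]^(1/4) = 430.4 K.
Inverting T_s⁴ = 2T_e⁴/(2−ε): (T_e/T_s)⁴ = 0.8827, so ε = 2(1 − 0.8827) = 0.2347.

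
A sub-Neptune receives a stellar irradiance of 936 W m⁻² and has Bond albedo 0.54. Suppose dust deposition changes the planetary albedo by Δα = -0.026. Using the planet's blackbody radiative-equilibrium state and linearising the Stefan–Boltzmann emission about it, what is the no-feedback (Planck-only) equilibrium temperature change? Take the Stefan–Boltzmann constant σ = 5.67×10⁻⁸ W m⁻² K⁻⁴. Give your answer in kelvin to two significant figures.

Unperturbed T_e = [936.0·(1−0.54)/(4σ)]^¼ = 208.7 K.
TOA radiative forcing: ΔF = −S·Δα/4 = −936.0·(-0.026)/4 = 6.084 W m⁻².
Linearising σT⁴ gives d(σT⁴)/dT = 4σT_e³ = 2.063 W m⁻² per K.
Hence the no-feedback warming is ΔF/(4σT_e³) = 2.95 K.

2.9 K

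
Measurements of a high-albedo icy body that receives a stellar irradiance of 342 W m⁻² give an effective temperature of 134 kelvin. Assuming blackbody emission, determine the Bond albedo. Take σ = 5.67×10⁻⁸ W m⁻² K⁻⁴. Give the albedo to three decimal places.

Rearranging the radiative balance, α = 1 − 4σT⁴/S.
4σT⁴ = 4·5.67×10⁻⁸·(134)⁴ = 73.12 W m⁻².
1−α = 73.12/342.0 = 0.2138, so α = 0.7862.

0.786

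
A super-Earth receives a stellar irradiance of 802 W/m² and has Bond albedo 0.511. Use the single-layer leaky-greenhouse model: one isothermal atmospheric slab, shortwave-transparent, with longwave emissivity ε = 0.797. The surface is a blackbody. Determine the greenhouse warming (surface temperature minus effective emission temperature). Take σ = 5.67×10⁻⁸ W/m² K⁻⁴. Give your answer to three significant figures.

Effective emission temperature (TOA balance): σT_e⁴ = S(1−α)/4 = 98.04 W/m² → T_e = 203.9 K.
Surface balance with a leaky layer gives σT_s⁴ = σT_e⁴·2/(2−ε), so T_s = T_e·[2/(2−0.797)]^(1/4) = 231.6 K.
The atmosphere warms the surface by 27.63 K.

27.6 kelvin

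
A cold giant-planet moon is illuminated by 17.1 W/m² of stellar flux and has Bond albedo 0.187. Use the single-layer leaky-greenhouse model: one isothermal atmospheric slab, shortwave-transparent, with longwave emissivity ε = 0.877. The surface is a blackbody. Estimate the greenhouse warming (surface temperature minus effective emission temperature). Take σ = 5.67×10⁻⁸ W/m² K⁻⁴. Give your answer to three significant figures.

The planet radiates to space at T_e = [S(1−α)/(4σ)]^(1/4) = 88.48 K.
Surface balance with a leaky layer gives σT_s⁴ = σT_e⁴·2/(2−ε), so T_s = T_e·[2/(2−0.877)]^(1/4) = 102.2 K.
Greenhouse warming: T_s − T_e = 13.73 K.

13.7 kelvin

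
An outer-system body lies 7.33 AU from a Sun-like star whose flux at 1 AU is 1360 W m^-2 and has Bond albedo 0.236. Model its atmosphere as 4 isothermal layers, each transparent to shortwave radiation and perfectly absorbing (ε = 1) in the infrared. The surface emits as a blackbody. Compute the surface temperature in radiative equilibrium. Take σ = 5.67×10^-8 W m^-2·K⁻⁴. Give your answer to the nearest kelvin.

Irradiance scales as 1/d², so S = 1360 W m^-2 × (1/7.33)² = 25.31 W m^-2.
Top-of-atmosphere balance: σT_e⁴ = S(1−α)/4 = 4.835 W m^-2 → T_e = 96.09 K.
With N = 4 opaque layers, T_s = (N+1)^(1/4)·T_e = 5^(1/4)·96.09 = 143.7 K.

144 K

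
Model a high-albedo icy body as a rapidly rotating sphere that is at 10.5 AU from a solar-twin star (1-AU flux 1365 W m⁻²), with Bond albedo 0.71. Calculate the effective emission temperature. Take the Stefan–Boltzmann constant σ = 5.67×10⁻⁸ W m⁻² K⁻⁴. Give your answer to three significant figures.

Irradiance scales as 1/d², so S = 1365 W m⁻² × (1/10.5)² = 12.38 W m⁻².
Averaging over the sphere, the absorbed flux is S(1−α)/4 = 0.8976 W m⁻².
Set σT⁴ = 0.8976 → T = (0.8976/σ)^(1/4) = 63.08 K.

63.1 K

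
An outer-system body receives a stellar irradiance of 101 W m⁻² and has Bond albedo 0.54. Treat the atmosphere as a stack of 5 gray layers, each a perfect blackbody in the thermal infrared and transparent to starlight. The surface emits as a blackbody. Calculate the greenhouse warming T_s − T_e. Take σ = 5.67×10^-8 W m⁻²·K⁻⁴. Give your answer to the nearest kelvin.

OLR = S(1−α)/4 = 11.61 W m⁻²; the top layer radiates at T_e = 119.6 K.
Surface: T_s = (6)^¼·T_e = 187.2 K.
Warming: T_s − T_e = 67.60 K.

68 kelvin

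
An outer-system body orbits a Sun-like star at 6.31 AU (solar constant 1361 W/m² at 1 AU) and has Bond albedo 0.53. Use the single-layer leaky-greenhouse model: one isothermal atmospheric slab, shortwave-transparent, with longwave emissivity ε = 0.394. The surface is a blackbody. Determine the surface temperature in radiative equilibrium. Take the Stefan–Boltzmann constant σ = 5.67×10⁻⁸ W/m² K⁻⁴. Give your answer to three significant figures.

Flux at the orbit: S = 1361/(6.31)² = 34.18 W/m².
At the top of the atmosphere, σT_e⁴ = S(1−α)/4 = 4.016 W/m², giving T_e = 91.74 K.
For a single slab of emissivity ε, T_s⁴ = 2T_e⁴/(2−ε); thus T_s = 91.74·(1.245)^(1/4) = 96.91 K.

96.9 K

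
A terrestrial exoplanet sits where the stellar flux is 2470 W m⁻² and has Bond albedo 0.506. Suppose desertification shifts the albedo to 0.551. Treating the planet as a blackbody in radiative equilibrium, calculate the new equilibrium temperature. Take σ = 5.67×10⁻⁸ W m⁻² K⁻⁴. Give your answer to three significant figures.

With the new albedo, S(1−α₂)/4 = 277.3 W m⁻², so T₂ = 264.4 K.

264 K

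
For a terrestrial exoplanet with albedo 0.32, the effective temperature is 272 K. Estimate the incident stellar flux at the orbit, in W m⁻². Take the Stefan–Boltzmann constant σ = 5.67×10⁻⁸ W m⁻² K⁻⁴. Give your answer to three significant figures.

Invert the energy balance for S: S = 4σT⁴/(1−α).
The emitted flux is σT⁴ = 310.4 W m⁻².
S = 4·310.4/0.68 = 1826 W m⁻².

1830 W m⁻²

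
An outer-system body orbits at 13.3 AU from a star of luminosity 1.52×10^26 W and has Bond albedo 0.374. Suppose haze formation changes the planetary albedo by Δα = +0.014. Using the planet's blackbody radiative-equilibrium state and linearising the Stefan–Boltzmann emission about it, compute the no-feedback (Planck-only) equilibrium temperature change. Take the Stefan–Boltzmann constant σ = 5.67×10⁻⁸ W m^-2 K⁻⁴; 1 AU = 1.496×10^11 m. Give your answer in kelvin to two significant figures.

-0.30 kelvin

Orbital distance: d = 13.3 AU = 1.990×10^12 m.
S = L/(4πd²) = 3.055 W m^-2.
Reference equilibrium: T_e = [S(1−α)/(4σ)]^(1/4) = 53.89 K.
TOA radiative forcing: ΔF = −S·Δα/4 = −3.055·(+0.014)/4 = -0.01069 W m^-2.
Linearising σT⁴ gives d(σT⁴)/dT = 4σT_e³ = 0.03549 W m^-2 per K.
So ΔT₀ = -0.01069/0.03549 = -0.301 K.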